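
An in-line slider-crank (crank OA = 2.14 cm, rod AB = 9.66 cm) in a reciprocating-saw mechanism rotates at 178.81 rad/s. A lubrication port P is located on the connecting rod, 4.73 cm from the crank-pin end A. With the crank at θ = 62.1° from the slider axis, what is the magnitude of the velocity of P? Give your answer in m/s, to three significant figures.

3.67

ω = 178.8 rad/s.  Crank-pin speed |V_A| = rω = 3.8265 m/s, perpendicular to OA.
Rod angle: sinφ = −(r/L) sinθ ⇒ φ = -11.290°; ω_rod = −rω cosθ/√(L²−r²sin²θ) = -18.902 rad/s.
V_P = V_A + ω_rod × AP, with AP = 0.0473 m along the rod.
Components: V_Px = −rω sinθ − a·ω_rod·sinφ = -3.5568 m/s;  V_Py = rω cosθ + a·ω_rod·cosφ = +0.91381 m/s.
|V_P| = √(V_Px² + V_Py²) = 3.6723 m/s.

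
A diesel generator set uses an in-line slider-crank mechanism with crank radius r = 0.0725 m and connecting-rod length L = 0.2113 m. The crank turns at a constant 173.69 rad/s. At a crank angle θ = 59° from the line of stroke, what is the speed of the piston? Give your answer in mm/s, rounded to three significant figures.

12800

ω = 173.7 rad/s
For an in-line slider-crank, x = r cosθ + √(L² − r² sin²θ), so v = −rω sinθ·[1 + r cosθ/√(L² − r² sin²θ)].
With r = 0.0725 m, L = 0.2113 m, θ = 59°: √(L² − r² sin²θ) = 0.20195 m.
v = −0.0725·173.7·0.85717·[1 + 0.0725·0.51504/0.20195] = -12.79 m/s.
|v| = 12.79 m/s = 12790 mm/s.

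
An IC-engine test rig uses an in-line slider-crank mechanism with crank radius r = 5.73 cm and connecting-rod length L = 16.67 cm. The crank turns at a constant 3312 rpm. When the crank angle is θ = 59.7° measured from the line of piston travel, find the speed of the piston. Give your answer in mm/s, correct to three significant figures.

ω = 2π·3312/60 = 346.8 rad/s
For an in-line slider-crank, x = r cosθ + √(L² − r² sin²θ), so v = −rω sinθ·[1 + r cosθ/√(L² − r² sin²θ)].
With r = 0.0573 m, L = 0.1667 m, θ = 59.7°: √(L² − r² sin²θ) = 0.15919 m.
v = −0.0573·346.8·0.86340·[1 + 0.0573·0.50453/0.15919] = -20.275 m/s.
|v| = 20.275 m/s = 20275 mm/s.

20300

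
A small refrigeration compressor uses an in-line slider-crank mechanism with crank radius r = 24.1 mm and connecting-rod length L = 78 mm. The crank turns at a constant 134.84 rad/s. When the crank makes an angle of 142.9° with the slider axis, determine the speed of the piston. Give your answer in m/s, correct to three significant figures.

ω = 134.8 rad/s
For an in-line slider-crank, x = r cosθ + √(L² − r² sin²θ), so v = −rω sinθ·[1 + r cosθ/√(L² − r² sin²θ)].
With r = 0.0241 m, L = 0.078 m, θ = 142.9°: √(L² − r² sin²θ) = 0.076633 m.
v = −0.0241·134.8·0.60321·[1 + 0.0241·-0.79758/0.076633] = -1.4685 m/s.
|v| = 1.4685 m/s.

1.47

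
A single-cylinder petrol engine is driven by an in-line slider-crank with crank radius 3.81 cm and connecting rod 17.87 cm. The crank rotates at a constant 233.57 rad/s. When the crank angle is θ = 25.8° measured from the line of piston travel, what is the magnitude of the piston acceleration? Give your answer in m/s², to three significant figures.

2150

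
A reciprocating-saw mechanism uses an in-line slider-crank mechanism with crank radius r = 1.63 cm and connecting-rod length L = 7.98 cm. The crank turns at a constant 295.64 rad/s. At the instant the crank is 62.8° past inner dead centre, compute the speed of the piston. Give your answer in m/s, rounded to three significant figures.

ω = 295.6 rad/s
For an in-line slider-crank, x = r cosθ + √(L² − r² sin²θ), so v = −rω sinθ·[1 + r cosθ/√(L² − r² sin²θ)].
With r = 0.0163 m, L = 0.0798 m, θ = 62.8°: √(L² − r² sin²θ) = 0.078472 m.
v = −0.0163·295.6·0.88942·[1 + 0.0163·0.45710/0.078472] = -4.693 m/s.
|v| = 4.693 m/s.

4.69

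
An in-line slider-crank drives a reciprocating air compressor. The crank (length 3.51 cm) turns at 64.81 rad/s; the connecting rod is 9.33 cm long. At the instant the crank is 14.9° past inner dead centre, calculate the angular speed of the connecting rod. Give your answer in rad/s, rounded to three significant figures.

23.7

ω = 64.81 rad/s
The rod makes angle φ with the slider axis where L sinφ = r sinθ; differentiating, L cosφ·φ̇ = r ω cosθ.
L cosφ = √(L² − r² sin²θ) = 0.092862 m.
|ω_rod| = r ω |cosθ| / √(L² − r² sin²θ) = 0.0351·64.81·0.96638/0.092862 = 23.673 rad/s.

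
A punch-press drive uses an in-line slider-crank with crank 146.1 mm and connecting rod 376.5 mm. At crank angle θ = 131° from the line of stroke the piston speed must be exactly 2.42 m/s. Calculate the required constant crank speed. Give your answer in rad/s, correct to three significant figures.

For an in-line slider-crank, |v_piston| = rω|sinθ|·[1 + r cosθ/√(L² − r² sin²θ)].
With r = 0.1461 m, L = 0.3765 m, θ = 131°: the bracketed kinematic factor |dx/dθ| = 0.080905 m.
ω = v/|dx/dθ| = 2.42/0.080905 = 29.912 rad/s.

29.9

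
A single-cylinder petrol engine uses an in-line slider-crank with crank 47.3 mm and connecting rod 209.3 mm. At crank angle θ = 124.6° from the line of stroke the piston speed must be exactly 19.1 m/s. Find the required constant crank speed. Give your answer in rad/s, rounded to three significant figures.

For an in-line slider-crank, |v_piston| = rω|sinθ|·[1 + r cosθ/√(L² − r² sin²θ)].
With r = 0.0473 m, L = 0.2093 m, θ = 124.6°: the bracketed kinematic factor |dx/dθ| = 0.033849 m.
ω = v/|dx/dθ| = 19.1/0.033849 = 564.27 rad/s.

564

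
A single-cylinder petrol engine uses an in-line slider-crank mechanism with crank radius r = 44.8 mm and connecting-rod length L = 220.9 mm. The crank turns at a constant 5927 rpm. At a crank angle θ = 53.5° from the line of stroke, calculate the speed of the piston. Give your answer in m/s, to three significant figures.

ω = 2π·5927/60 = 620.7 rad/s
For an in-line slider-crank, x = r cosθ + √(L² − r² sin²θ), so v = −rω sinθ·[1 + r cosθ/√(L² − r² sin²θ)].
With r = 0.0448 m, L = 0.2209 m, θ = 53.5°: √(L² − r² sin²θ) = 0.21794 m.
v = −0.0448·620.7·0.80386·[1 + 0.0448·0.59482/0.21794] = -25.085 m/s.
|v| = 25.085 m/s.

25.1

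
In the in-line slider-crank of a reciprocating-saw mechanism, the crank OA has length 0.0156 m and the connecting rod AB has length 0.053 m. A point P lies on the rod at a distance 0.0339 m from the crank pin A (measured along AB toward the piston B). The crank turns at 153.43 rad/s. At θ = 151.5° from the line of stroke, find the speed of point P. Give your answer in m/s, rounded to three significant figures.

ω = 153.4 rad/s.  Crank-pin speed |V_A| = rω = 2.3935 m/s, perpendicular to OA.
Rod angle: sinφ = −(r/L) sinθ ⇒ φ = -8.074°; ω_rod = −rω cosθ/√(L²−r²sin²θ) = +40.085 rad/s.
V_P = V_A + ω_rod × AP, with AP = 0.0339 m along the rod.
Components: V_Px = −rω sinθ − a·ω_rod·sinφ = -0.95123 m/s;  V_Py = rω cosθ + a·ω_rod·cosφ = -0.75804 m/s.
|V_P| = √(V_Px² + V_Py²) = 1.2163 m/s.

1.22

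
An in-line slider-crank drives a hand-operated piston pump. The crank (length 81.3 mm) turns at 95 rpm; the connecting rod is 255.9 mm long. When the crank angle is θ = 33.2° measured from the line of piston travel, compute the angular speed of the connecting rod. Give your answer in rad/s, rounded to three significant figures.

2.69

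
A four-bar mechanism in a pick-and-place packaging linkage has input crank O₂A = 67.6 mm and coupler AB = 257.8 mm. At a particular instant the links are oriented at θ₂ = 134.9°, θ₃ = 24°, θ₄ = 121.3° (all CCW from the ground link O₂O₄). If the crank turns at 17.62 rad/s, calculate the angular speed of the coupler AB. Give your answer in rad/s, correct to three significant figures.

1.10

ω₂ = 17.62 rad/s
Differentiating the loop-closure r₂e^{iθ₂}+r₃e^{iθ₃}=r₁+r₄e^{iθ₄} gives r₂ω₂e^{iθ₂}+r₃ω₃e^{iθ₃}=r₄ω₄e^{iθ₄}.
Eliminating the other unknown: ω₃ = r₂ω₂ sin(θ₄−θ₂) / [r₃ sin(θ₃−θ₄)].
Numerator sine = -0.23514; denominator sine = -0.99189.
Result = 0.0676·17.62·(-0.23514) / (0.2578·(-0.99189)) = +1.0953 rad/s; magnitude 1.0953 rad/s.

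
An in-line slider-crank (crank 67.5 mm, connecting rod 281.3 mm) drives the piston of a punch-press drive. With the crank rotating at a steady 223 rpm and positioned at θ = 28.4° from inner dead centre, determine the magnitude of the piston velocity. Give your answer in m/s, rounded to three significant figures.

ω = 2π·223/60 = 23.35 rad/s
For an in-line slider-crank, x = r cosθ + √(L² − r² sin²θ), so v = −rω sinθ·[1 + r cosθ/√(L² − r² sin²θ)].
With r = 0.0675 m, L = 0.2813 m, θ = 28.4°: √(L² − r² sin²θ) = 0.27946 m.
v = −0.0675·23.35·0.47562·[1 + 0.0675·0.87965/0.27946] = -0.90901 m/s.
|v| = 0.90901 m/s.

0.909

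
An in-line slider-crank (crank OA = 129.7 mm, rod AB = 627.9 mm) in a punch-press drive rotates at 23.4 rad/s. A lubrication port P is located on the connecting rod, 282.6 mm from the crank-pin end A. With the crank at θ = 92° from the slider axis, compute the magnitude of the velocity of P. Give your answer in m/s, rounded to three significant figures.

3.02

ω = 23.4 rad/s.  Crank-pin speed |V_A| = rω = 3.035 m/s, perpendicular to OA.
Rod angle: sinφ = −(r/L) sinθ ⇒ φ = -11.914°; ω_rod = −rω cosθ/√(L²−r²sin²θ) = +0.1724 rad/s.
V_P = V_A + ω_rod × AP, with AP = 0.2826 m along the rod.
Components: V_Px = −rω sinθ − a·ω_rod·sinφ = -3.0231 m/s;  V_Py = rω cosθ + a·ω_rod·cosφ = -0.058248 m/s.
|V_P| = √(V_Px² + V_Py²) = 3.0236 m/s.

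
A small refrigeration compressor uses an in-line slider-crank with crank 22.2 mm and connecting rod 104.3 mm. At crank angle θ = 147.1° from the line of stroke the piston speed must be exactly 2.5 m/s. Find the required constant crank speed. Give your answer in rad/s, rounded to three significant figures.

253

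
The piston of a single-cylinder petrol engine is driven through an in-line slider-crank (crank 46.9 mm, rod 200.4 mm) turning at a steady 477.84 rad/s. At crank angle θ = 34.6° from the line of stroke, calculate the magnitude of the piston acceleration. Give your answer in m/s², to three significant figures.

9740

ω = 477.8 rad/s
x(θ) = r cosθ + √(L² − r² sin²θ); with ω constant, a = ω²·d²x/dθ².
d²x/dθ² = −r cosθ − r²(cos2θ)/√u − r⁴ sin²2θ/(4u^{3/2}),  u = L² − r² sin²θ = 0.0394509 m².
Substituting r = 0.0469 m, L = 0.2004 m, θ = 34.6°: d²x/dθ² = -0.042673 m.
a = ω²·d²x/dθ² = (477.8)²·(-0.042673) = -9743.5 m/s²;  |a| = 9743.5 m/s².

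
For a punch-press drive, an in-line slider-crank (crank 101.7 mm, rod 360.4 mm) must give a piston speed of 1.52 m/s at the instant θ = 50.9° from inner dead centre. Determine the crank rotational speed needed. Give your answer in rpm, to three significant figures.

156

For an in-line slider-crank, |v_piston| = rω|sinθ|·[1 + r cosθ/√(L² − r² sin²θ)].
With r = 0.1017 m, L = 0.3604 m, θ = 50.9°: the bracketed kinematic factor |dx/dθ| = 0.093319 m.
ω = v/|dx/dθ| = 1.52/0.093319 = 16.288 rad/s.
N = 60ω/(2π) = 155.54 rpm.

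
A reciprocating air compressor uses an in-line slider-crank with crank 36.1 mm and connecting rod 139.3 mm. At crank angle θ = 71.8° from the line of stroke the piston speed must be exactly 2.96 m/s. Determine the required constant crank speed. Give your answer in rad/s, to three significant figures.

79.7

For an in-line slider-crank, |v_piston| = rω|sinθ|·[1 + r cosθ/√(L² − r² sin²θ)].
With r = 0.0361 m, L = 0.1393 m, θ = 71.8°: the bracketed kinematic factor |dx/dθ| = 0.037158 m.
ω = v/|dx/dθ| = 2.96/0.037158 = 79.66 rad/s.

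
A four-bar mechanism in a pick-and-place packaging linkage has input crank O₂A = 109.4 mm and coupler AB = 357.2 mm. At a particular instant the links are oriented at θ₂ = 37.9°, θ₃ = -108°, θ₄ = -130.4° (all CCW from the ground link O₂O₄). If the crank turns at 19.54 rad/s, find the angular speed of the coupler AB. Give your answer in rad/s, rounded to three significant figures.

3.18

ω₂ = 19.54 rad/s
Differentiating the loop-closure r₂e^{iθ₂}+r₃e^{iθ₃}=r₁+r₄e^{iθ₄} gives r₂ω₂e^{iθ₂}+r₃ω₃e^{iθ₃}=r₄ω₄e^{iθ₄}.
Eliminating the other unknown: ω₃ = r₂ω₂ sin(θ₄−θ₂) / [r₃ sin(θ₃−θ₄)].
Numerator sine = -0.20279; denominator sine = +0.38107.
Result = 0.1094·19.54·(-0.20279) / (0.3572·(+0.38107)) = -3.1847 rad/s; magnitude 3.1847 rad/s.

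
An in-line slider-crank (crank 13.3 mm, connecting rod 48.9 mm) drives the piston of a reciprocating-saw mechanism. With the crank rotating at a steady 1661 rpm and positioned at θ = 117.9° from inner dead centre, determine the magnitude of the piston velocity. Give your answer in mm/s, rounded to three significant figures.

1780

ω = 2π·1661/60 = 173.9 rad/s
For an in-line slider-crank, x = r cosθ + √(L² − r² sin²θ), so v = −rω sinθ·[1 + r cosθ/√(L² − r² sin²θ)].
With r = 0.0133 m, L = 0.0489 m, θ = 117.9°: √(L² − r² sin²θ) = 0.047466 m.
v = −0.0133·173.9·0.88377·[1 + 0.0133·-0.46793/0.047466] = -1.7764 m/s.
|v| = 1.7764 m/s = 1776.4 mm/s.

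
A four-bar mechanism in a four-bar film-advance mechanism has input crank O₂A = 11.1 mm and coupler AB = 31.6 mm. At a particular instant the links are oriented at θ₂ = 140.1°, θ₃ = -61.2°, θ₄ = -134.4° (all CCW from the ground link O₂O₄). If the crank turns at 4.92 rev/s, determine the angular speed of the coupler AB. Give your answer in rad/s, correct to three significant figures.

ω₂ = 30.91 rad/s (from 4.92 rev/s).
Differentiating the loop-closure r₂e^{iθ₂}+r₃e^{iθ₃}=r₁+r₄e^{iθ₄} gives r₂ω₂e^{iθ₂}+r₃ω₃e^{iθ₃}=r₄ω₄e^{iθ₄}.
Eliminating the other unknown: ω₃ = r₂ω₂ sin(θ₄−θ₂) / [r₃ sin(θ₃−θ₄)].
Numerator sine = +0.99692; denominator sine = +0.95732.
Result = 0.0111·30.91·(+0.99692) / (0.0316·(+0.95732)) = +11.308 rad/s; magnitude 11.308 rad/s.

11.3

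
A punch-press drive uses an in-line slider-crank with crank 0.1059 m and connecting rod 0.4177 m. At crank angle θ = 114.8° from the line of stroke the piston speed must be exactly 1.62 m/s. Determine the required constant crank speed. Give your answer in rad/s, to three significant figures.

18.9

For an in-line slider-crank, |v_piston| = rω|sinθ|·[1 + r cosθ/√(L² − r² sin²θ)].
With r = 0.1059 m, L = 0.4177 m, θ = 114.8°: the bracketed kinematic factor |dx/dθ| = 0.085628 m.
ω = v/|dx/dθ| = 1.62/0.085628 = 18.919 rad/s.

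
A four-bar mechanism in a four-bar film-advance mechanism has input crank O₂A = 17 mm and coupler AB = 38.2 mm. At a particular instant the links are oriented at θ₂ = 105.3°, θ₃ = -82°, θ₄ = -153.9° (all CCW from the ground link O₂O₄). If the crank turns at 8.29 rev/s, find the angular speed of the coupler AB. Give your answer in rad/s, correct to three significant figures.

ω₂ = 52.09 rad/s (from 8.29 rev/s).
Differentiating the loop-closure r₂e^{iθ₂}+r₃e^{iθ₃}=r₁+r₄e^{iθ₄} gives r₂ω₂e^{iθ₂}+r₃ω₃e^{iθ₃}=r₄ω₄e^{iθ₄}.
Eliminating the other unknown: ω₃ = r₂ω₂ sin(θ₄−θ₂) / [r₃ sin(θ₃−θ₄)].
Numerator sine = +0.98229; denominator sine = +0.95052.
Result = 0.017·52.09·(+0.98229) / (0.0382·(+0.95052)) = +23.955 rad/s; magnitude 23.955 rad/s.

24.0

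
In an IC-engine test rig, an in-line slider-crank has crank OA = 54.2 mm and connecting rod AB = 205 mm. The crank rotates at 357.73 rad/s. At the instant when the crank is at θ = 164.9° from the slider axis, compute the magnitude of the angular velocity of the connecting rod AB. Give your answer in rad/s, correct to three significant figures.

ω = 357.7 rad/s
The rod makes angle φ with the slider axis where L sinφ = r sinθ; differentiating, L cosφ·φ̇ = r ω cosθ.
L cosφ = √(L² − r² sin²θ) = 0.20451 m.
|ω_rod| = r ω |cosθ| / √(L² − r² sin²θ) = 0.0542·357.7·0.96547/0.20451 = 91.532 rad/s.

91.5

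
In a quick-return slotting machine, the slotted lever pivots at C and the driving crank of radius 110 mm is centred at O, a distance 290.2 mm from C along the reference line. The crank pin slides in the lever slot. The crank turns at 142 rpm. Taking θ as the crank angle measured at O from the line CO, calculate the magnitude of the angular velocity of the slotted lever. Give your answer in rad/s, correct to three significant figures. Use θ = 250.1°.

0.246

ω = 14.87 rad/s (from 142 rpm).
Crank pin A relative to C: A = (d + r cosθ, r sinθ); lever angle φ = atan2(r sinθ, d + r cosθ).
Differentiating tanφ: φ̇ = rω(d cosθ + r)/(d² + r² + 2dr cosθ).
d² + r² + 2dr cosθ = |CA|² = 0.0745848 m²;  d cosθ + r = +0.011222 m.
|ω_lever| = |0.11·14.87·+0.011222| / 0.0745848 = 0.24611 rad/s.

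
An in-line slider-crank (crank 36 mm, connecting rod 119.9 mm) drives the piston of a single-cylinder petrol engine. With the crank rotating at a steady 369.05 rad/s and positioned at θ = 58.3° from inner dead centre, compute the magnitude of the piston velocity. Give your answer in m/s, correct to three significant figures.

ω = 369.1 rad/s
For an in-line slider-crank, x = r cosθ + √(L² − r² sin²θ), so v = −rω sinθ·[1 + r cosθ/√(L² − r² sin²θ)].
With r = 0.036 m, L = 0.1199 m, θ = 58.3°: √(L² − r² sin²θ) = 0.11592 m.
v = −0.036·369.1·0.85081·[1 + 0.036·0.52547/0.11592] = -13.148 m/s.
|v| = 13.148 m/s.

13.1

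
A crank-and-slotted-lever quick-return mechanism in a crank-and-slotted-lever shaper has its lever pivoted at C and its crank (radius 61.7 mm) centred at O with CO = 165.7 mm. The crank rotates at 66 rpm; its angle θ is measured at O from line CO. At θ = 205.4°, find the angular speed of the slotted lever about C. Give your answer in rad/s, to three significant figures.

2.93

ω = 6.912 rad/s (from 66 rpm).
Crank pin A relative to C: A = (d + r cosθ, r sinθ); lever angle φ = atan2(r sinθ, d + r cosθ).
Differentiating tanφ: φ̇ = rω(d cosθ + r)/(d² + r² + 2dr cosθ).
d² + r² + 2dr cosθ = |CA|² = 0.0127925 m²;  d cosθ + r = -0.087983 m.
|ω_lever| = |0.0617·6.912·-0.087983| / 0.0127925 = 2.9329 rad/s.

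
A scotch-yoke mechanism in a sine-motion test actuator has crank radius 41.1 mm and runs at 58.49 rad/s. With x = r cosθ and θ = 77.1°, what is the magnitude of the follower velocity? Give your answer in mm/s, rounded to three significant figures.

2340

ω = 58.49 rad/s
x = r cosθ ⇒ ẋ = −rω sinθ.
|v| = rω|sinθ| = 0.0411·58.49·|sin 77.1°| = 2.3433 m/s = 2343.3 mm/s.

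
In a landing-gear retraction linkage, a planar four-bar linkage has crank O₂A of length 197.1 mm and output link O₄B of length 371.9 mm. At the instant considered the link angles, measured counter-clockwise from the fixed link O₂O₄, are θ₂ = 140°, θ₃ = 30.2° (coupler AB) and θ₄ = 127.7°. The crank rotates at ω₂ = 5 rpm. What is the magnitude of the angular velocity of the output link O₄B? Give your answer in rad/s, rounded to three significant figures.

0.263

ω₂ = 0.5236 rad/s (from 5 rpm).
Differentiating the loop-closure r₂e^{iθ₂}+r₃e^{iθ₃}=r₁+r₄e^{iθ₄} gives r₂ω₂e^{iθ₂}+r₃ω₃e^{iθ₃}=r₄ω₄e^{iθ₄}.
Eliminating the other unknown: ω₄ = r₂ω₂ sin(θ₂−θ₃) / [r₄ sin(θ₄−θ₃)].
Numerator sine = +0.94088; denominator sine = +0.99144.
Result = 0.1971·0.5236·(+0.94088) / (0.3719·(+0.99144)) = +0.26335 rad/s; magnitude 0.26335 rad/s.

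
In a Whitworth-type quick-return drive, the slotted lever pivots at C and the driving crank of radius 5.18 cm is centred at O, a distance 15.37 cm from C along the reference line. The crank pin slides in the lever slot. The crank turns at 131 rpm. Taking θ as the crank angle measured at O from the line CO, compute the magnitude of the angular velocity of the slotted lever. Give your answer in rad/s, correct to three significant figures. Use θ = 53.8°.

ω = 13.72 rad/s (from 131 rpm).
Crank pin A relative to C: A = (d + r cosθ, r sinθ); lever angle φ = atan2(r sinθ, d + r cosθ).
Differentiating tanφ: φ̇ = rω(d cosθ + r)/(d² + r² + 2dr cosθ).
d² + r² + 2dr cosθ = |CA|² = 0.0357113 m²;  d cosθ + r = +0.14258 m.
|ω_lever| = |0.0518·13.72·+0.14258| / 0.0357113 = 2.8371 rad/s.

2.84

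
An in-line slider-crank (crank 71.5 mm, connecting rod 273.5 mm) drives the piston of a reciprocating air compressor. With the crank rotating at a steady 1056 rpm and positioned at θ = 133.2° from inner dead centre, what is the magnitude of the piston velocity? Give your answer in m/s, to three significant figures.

ω = 2π·1056/60 = 110.6 rad/s
For an in-line slider-crank, x = r cosθ + √(L² − r² sin²θ), so v = −rω sinθ·[1 + r cosθ/√(L² − r² sin²θ)].
With r = 0.0715 m, L = 0.2735 m, θ = 133.2°: √(L² − r² sin²θ) = 0.26849 m.
v = −0.0715·110.6·0.72897·[1 + 0.0715·-0.68455/0.26849] = -4.713 m/s.
|v| = 4.713 m/s.

4.71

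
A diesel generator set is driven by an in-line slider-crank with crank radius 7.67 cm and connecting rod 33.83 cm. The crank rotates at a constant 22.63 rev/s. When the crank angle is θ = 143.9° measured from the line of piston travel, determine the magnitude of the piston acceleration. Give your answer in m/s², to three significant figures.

ω = 2π·22.6 = 142.2 rad/s
x(θ) = r cosθ + √(L² − r² sin²θ); with ω constant, a = ω²·d²x/dθ².
d²x/dθ² = −r cosθ − r²(cos2θ)/√u − r⁴ sin²2θ/(4u^{3/2}),  u = L² − r² sin²θ = 0.112405 m².
Substituting r = 0.0767 m, L = 0.3383 m, θ = 143.9°: d²x/dθ² = +0.056401 m.
a = ω²·d²x/dθ² = (142.2)²·(+0.056401) = +1140.3 m/s²;  |a| = 1140.3 m/s².

1140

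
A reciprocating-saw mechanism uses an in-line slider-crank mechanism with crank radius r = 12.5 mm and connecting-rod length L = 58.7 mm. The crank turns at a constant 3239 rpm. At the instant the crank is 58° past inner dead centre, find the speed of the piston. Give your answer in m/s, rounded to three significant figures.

4.01

ω = 2π·3239/60 = 339.2 rad/s
For an in-line slider-crank, x = r cosθ + √(L² − r² sin²θ), so v = −rω sinθ·[1 + r cosθ/√(L² − r² sin²θ)].
With r = 0.0125 m, L = 0.0587 m, θ = 58°: √(L² − r² sin²θ) = 0.057735 m.
v = −0.0125·339.2·0.84805·[1 + 0.0125·0.52992/0.057735] = -4.0081 m/s.
|v| = 4.0081 m/s.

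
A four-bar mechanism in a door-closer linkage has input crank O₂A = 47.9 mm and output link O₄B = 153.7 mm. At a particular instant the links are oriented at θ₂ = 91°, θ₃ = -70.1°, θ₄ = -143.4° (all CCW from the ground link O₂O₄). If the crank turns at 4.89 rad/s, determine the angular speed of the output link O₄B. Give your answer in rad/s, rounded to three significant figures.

ω₂ = 4.89 rad/s
Differentiating the loop-closure r₂e^{iθ₂}+r₃e^{iθ₃}=r₁+r₄e^{iθ₄} gives r₂ω₂e^{iθ₂}+r₃ω₃e^{iθ₃}=r₄ω₄e^{iθ₄}.
Eliminating the other unknown: ω₄ = r₂ω₂ sin(θ₂−θ₃) / [r₄ sin(θ₄−θ₃)].
Numerator sine = +0.32392; denominator sine = -0.95782.
Result = 0.0479·4.89·(+0.32392) / (0.1537·(-0.95782)) = -0.51537 rad/s; magnitude 0.51537 rad/s.

0.515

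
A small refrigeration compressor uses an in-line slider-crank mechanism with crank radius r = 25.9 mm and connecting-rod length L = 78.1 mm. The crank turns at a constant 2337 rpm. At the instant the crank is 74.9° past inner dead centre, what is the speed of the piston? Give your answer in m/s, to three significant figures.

ω = 2π·2337/60 = 244.7 rad/s
For an in-line slider-crank, x = r cosθ + √(L² − r² sin²θ), so v = −rω sinθ·[1 + r cosθ/√(L² − r² sin²θ)].
With r = 0.0259 m, L = 0.0781 m, θ = 74.9°: √(L² − r² sin²θ) = 0.073989 m.
v = −0.0259·244.7·0.96547·[1 + 0.0259·0.26050/0.073989] = -6.6777 m/s.
|v| = 6.6777 m/s.

6.68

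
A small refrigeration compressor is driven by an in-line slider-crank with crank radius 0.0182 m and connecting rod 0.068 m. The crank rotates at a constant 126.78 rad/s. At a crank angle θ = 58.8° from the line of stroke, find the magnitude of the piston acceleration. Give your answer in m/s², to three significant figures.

115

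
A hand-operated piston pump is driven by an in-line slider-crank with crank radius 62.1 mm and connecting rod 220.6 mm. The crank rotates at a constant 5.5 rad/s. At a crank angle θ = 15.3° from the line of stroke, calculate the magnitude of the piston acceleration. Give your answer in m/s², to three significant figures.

ω = 5.5 rad/s
x(θ) = r cosθ + √(L² − r² sin²θ); with ω constant, a = ω²·d²x/dθ².
d²x/dθ² = −r cosθ − r²(cos2θ)/√u − r⁴ sin²2θ/(4u^{3/2}),  u = L² − r² sin²θ = 0.0483958 m².
Substituting r = 0.0621 m, L = 0.2206 m, θ = 15.3°: d²x/dθ² = -0.075078 m.
a = ω²·d²x/dθ² = (5.5)²·(-0.075078) = -2.2711 m/s²;  |a| = 2.2711 m/s².

2.27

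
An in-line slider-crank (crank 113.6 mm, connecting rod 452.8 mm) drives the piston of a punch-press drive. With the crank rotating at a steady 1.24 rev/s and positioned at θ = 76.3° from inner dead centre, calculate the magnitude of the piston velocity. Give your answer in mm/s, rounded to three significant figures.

913

ω = 2π·1.24 = 7.791 rad/s
For an in-line slider-crank, x = r cosθ + √(L² − r² sin²θ), so v = −rω sinθ·[1 + r cosθ/√(L² − r² sin²θ)].
With r = 0.1136 m, L = 0.4528 m, θ = 76.3°: √(L² − r² sin²θ) = 0.43914 m.
v = −0.1136·7.791·0.97155·[1 + 0.1136·0.23684/0.43914] = -0.91258 m/s.
|v| = 0.91258 m/s = 912.58 mm/s.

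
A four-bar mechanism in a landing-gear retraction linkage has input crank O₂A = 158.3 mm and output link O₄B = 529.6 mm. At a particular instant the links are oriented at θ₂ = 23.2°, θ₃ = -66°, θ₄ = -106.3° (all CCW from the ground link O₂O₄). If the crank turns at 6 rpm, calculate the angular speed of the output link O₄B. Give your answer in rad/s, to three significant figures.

ω₂ = 0.6283 rad/s (from 6 rpm).
Differentiating the loop-closure r₂e^{iθ₂}+r₃e^{iθ₃}=r₁+r₄e^{iθ₄} gives r₂ω₂e^{iθ₂}+r₃ω₃e^{iθ₃}=r₄ω₄e^{iθ₄}.
Eliminating the other unknown: ω₄ = r₂ω₂ sin(θ₂−θ₃) / [r₄ sin(θ₄−θ₃)].
Numerator sine = +0.99990; denominator sine = -0.64679.
Result = 0.1583·0.6283·(+0.99990) / (0.5296·(-0.64679)) = -0.29034 rad/s; magnitude 0.29034 rad/s.

0.290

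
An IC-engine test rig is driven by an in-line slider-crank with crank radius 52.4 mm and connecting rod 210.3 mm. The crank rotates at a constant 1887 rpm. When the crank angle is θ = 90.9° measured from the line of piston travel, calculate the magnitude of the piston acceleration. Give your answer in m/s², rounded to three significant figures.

558

ω = 2π·1887/60 = 197.6 rad/s
x(θ) = r cosθ + √(L² − r² sin²θ); with ω constant, a = ω²·d²x/dθ².
d²x/dθ² = −r cosθ − r²(cos2θ)/√u − r⁴ sin²2θ/(4u^{3/2}),  u = L² − r² sin²θ = 0.041481 m².
Substituting r = 0.0524 m, L = 0.2103 m, θ = 90.9°: d²x/dθ² = +0.014298 m.
a = ω²·d²x/dθ² = (197.6)²·(+0.014298) = +558.3 m/s²;  |a| = 558.3 m/s².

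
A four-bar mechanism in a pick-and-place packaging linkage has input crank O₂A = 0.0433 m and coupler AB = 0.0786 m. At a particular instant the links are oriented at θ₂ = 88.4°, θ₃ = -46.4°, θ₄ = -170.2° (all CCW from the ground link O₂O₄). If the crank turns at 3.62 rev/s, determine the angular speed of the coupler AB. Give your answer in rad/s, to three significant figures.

14.8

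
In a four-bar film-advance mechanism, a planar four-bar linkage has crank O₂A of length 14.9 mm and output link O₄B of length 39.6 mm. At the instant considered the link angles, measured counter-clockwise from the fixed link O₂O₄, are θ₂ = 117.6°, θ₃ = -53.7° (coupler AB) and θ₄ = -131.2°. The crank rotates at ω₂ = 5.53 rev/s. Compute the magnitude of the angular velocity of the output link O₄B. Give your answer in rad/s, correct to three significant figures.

2.03

ω₂ = 34.75 rad/s (from 5.53 rev/s).
Differentiating the loop-closure r₂e^{iθ₂}+r₃e^{iθ₃}=r₁+r₄e^{iθ₄} gives r₂ω₂e^{iθ₂}+r₃ω₃e^{iθ₃}=r₄ω₄e^{iθ₄}.
Eliminating the other unknown: ω₄ = r₂ω₂ sin(θ₂−θ₃) / [r₄ sin(θ₄−θ₃)].
Numerator sine = +0.15126; denominator sine = -0.97630.
Result = 0.0149·34.75·(+0.15126) / (0.0396·(-0.97630)) = -2.0255 rad/s; magnitude 2.0255 rad/s.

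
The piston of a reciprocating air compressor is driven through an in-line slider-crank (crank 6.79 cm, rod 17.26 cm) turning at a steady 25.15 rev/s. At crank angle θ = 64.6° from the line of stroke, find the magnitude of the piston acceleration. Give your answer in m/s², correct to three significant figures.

ω = 2π·25.1 = 158 rad/s
x(θ) = r cosθ + √(L² − r² sin²θ); with ω constant, a = ω²·d²x/dθ².
d²x/dθ² = −r cosθ − r²(cos2θ)/√u − r⁴ sin²2θ/(4u^{3/2}),  u = L² − r² sin²θ = 0.0260286 m².
Substituting r = 0.0679 m, L = 0.1726 m, θ = 64.6°: d²x/dθ² = -0.011823 m.
a = ω²·d²x/dθ² = (158)²·(-0.011823) = -295.24 m/s²;  |a| = 295.24 m/s².

295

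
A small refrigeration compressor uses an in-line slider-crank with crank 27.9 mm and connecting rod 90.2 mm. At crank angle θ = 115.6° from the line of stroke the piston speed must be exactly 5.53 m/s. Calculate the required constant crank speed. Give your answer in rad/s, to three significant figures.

For an in-line slider-crank, |v_piston| = rω|sinθ|·[1 + r cosθ/√(L² − r² sin²θ)].
With r = 0.0279 m, L = 0.0902 m, θ = 115.6°: the bracketed kinematic factor |dx/dθ| = 0.021659 m.
ω = v/|dx/dθ| = 5.53/0.021659 = 255.32 rad/s.

255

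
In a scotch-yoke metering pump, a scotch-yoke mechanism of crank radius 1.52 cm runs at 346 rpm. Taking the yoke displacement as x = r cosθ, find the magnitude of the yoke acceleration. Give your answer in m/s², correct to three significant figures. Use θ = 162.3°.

19.0

ω = 36.23 rad/s (from 346 rpm).
x = r cosθ ⇒ ẍ = −rω² cosθ (ω constant).
|a| = rω²|cosθ| = 0.0152·(36.23)²·|cos 162.3°| = 19.01 m/s².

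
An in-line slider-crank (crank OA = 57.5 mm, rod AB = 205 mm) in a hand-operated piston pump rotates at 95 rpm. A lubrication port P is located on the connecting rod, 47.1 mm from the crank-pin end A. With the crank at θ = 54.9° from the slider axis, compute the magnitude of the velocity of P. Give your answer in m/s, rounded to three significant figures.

ω = 9.948 rad/s.  Crank-pin speed |V_A| = rω = 0.57203 m/s, perpendicular to OA.
Rod angle: sinφ = −(r/L) sinθ ⇒ φ = -13.267°; ω_rod = −rω cosθ/√(L²−r²sin²θ) = -1.6485 rad/s.
V_P = V_A + ω_rod × AP, with AP = 0.0471 m along the rod.
Components: V_Px = −rω sinθ − a·ω_rod·sinφ = -0.48583 m/s;  V_Py = rω cosθ + a·ω_rod·cosφ = +0.25335 m/s.
|V_P| = √(V_Px² + V_Py²) = 0.54792 m/s.

0.548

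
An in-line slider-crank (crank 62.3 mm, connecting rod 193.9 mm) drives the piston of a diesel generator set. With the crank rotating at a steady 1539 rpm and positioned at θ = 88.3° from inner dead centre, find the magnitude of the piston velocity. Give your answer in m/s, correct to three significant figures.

10.1

ω = 2π·1539/60 = 161.2 rad/s
For an in-line slider-crank, x = r cosθ + √(L² − r² sin²θ), so v = −rω sinθ·[1 + r cosθ/√(L² − r² sin²θ)].
With r = 0.0623 m, L = 0.1939 m, θ = 88.3°: √(L² − r² sin²θ) = 0.18363 m.
v = −0.0623·161.2·0.99956·[1 + 0.0623·0.02967/0.18363] = -10.137 m/s.
|v| = 10.137 m/s.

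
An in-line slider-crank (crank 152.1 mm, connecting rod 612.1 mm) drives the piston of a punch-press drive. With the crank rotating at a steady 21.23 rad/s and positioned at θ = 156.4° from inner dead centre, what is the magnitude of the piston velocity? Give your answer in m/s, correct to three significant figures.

0.997

ω = 21.23 rad/s
For an in-line slider-crank, x = r cosθ + √(L² − r² sin²θ), so v = −rω sinθ·[1 + r cosθ/√(L² − r² sin²θ)].
With r = 0.1521 m, L = 0.6121 m, θ = 156.4°: √(L² − r² sin²θ) = 0.60906 m.
v = −0.1521·21.23·0.40035·[1 + 0.1521·-0.91636/0.60906] = -0.99692 m/s.
|v| = 0.99692 m/s.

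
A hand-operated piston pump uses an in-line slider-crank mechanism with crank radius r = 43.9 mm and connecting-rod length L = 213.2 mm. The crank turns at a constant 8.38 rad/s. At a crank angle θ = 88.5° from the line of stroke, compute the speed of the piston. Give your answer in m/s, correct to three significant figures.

ω = 8.38 rad/s
For an in-line slider-crank, x = r cosθ + √(L² − r² sin²θ), so v = −rω sinθ·[1 + r cosθ/√(L² − r² sin²θ)].
With r = 0.0439 m, L = 0.2132 m, θ = 88.5°: √(L² − r² sin²θ) = 0.20863 m.
v = −0.0439·8.38·0.99966·[1 + 0.0439·0.02618/0.20863] = -0.36978 m/s.
|v| = 0.36978 m/s.

0.370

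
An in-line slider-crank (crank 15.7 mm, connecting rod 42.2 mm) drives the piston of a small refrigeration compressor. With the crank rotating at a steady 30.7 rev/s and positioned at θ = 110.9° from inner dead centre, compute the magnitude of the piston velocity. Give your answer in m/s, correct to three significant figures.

2.43

ω = 2π·30.7 = 192.9 rad/s
For an in-line slider-crank, x = r cosθ + √(L² − r² sin²θ), so v = −rω sinθ·[1 + r cosθ/√(L² − r² sin²θ)].
With r = 0.0157 m, L = 0.0422 m, θ = 110.9°: √(L² − r² sin²θ) = 0.039569 m.
v = −0.0157·192.9·0.93420·[1 + 0.0157·-0.35674/0.039569] = -2.4287 m/s.
|v| = 2.4287 m/s.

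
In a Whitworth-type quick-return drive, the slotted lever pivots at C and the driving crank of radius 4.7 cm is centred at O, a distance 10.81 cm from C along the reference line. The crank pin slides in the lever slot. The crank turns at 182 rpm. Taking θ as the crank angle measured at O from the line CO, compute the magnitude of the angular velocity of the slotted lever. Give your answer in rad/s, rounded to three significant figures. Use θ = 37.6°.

ω = 19.06 rad/s (from 182 rpm).
Crank pin A relative to C: A = (d + r cosθ, r sinθ); lever angle φ = atan2(r sinθ, d + r cosθ).
Differentiating tanφ: φ̇ = rω(d cosθ + r)/(d² + r² + 2dr cosθ).
d² + r² + 2dr cosθ = |CA|² = 0.0219454 m²;  d cosθ + r = +0.13265 m.
|ω_lever| = |0.047·19.06·+0.13265| / 0.0219454 = 5.4144 rad/s.

5.41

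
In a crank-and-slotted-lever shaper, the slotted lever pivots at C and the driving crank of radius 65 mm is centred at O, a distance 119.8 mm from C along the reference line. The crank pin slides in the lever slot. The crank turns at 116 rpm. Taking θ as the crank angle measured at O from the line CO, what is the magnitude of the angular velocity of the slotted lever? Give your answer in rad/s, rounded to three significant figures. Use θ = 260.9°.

ω = 12.15 rad/s (from 116 rpm).
Crank pin A relative to C: A = (d + r cosθ, r sinθ); lever angle φ = atan2(r sinθ, d + r cosθ).
Differentiating tanφ: φ̇ = rω(d cosθ + r)/(d² + r² + 2dr cosθ).
d² + r² + 2dr cosθ = |CA|² = 0.0161139 m²;  d cosθ + r = +0.046053 m.
|ω_lever| = |0.065·12.15·+0.046053| / 0.0161139 = 2.2566 rad/s.

2.26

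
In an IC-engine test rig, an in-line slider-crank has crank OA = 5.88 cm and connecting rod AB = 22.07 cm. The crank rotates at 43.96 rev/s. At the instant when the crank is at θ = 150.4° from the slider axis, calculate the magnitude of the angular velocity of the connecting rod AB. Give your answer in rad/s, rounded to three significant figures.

64.5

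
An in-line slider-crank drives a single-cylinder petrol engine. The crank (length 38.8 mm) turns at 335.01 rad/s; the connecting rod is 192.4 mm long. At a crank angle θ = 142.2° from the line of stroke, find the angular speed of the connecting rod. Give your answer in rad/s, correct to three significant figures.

53.8

ω = 335 rad/s
The rod makes angle φ with the slider axis where L sinφ = r sinθ; differentiating, L cosφ·φ̇ = r ω cosθ.
L cosφ = √(L² − r² sin²θ) = 0.19092 m.
|ω_rod| = r ω |cosθ| / √(L² − r² sin²θ) = 0.0388·335·0.79016/0.19092 = 53.795 rad/s.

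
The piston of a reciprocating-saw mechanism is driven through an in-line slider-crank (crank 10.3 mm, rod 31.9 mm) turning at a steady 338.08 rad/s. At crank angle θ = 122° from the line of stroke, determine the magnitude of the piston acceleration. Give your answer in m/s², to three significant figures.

ω = 338.1 rad/s
x(θ) = r cosθ + √(L² − r² sin²θ); with ω constant, a = ω²·d²x/dθ².
d²x/dθ² = −r cosθ − r²(cos2θ)/√u − r⁴ sin²2θ/(4u^{3/2}),  u = L² − r² sin²θ = 0.000941312 m².
Substituting r = 0.0103 m, L = 0.0319 m, θ = 122°: d²x/dθ² = +0.0068953 m.
a = ω²·d²x/dθ² = (338.1)²·(+0.0068953) = +788.12 m/s²;  |a| = 788.12 m/s².

788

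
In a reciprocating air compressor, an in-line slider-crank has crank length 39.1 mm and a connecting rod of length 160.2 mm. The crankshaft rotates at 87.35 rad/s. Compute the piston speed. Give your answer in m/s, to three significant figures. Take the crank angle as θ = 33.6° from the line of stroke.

2.28

ω = 87.35 rad/s
For an in-line slider-crank, x = r cosθ + √(L² − r² sin²θ), so v = −rω sinθ·[1 + r cosθ/√(L² − r² sin²θ)].
With r = 0.0391 m, L = 0.1602 m, θ = 33.6°: √(L² − r² sin²θ) = 0.15873 m.
v = −0.0391·87.35·0.55339·[1 + 0.0391·0.83292/0.15873] = -2.2778 m/s.
|v| = 2.2778 m/s.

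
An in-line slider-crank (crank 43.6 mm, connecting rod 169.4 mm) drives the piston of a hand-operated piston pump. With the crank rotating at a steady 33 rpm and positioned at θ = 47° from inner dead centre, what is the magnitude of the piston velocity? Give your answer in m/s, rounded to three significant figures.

ω = 2π·33/60 = 3.456 rad/s
For an in-line slider-crank, x = r cosθ + √(L² − r² sin²θ), so v = −rω sinθ·[1 + r cosθ/√(L² − r² sin²θ)].
With r = 0.0436 m, L = 0.1694 m, θ = 47°: √(L² − r² sin²θ) = 0.16637 m.
v = −0.0436·3.456·0.73135·[1 + 0.0436·0.68200/0.16637] = -0.12989 m/s.
|v| = 0.12989 m/s.

0.130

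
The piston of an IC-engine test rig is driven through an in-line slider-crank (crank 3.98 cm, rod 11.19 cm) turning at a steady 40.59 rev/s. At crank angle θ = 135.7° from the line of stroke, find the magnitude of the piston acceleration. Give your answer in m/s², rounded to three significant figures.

1800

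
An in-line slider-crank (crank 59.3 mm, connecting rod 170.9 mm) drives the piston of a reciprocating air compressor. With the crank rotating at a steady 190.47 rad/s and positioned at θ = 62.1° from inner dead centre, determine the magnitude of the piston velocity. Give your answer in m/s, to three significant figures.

11.7

ω = 190.5 rad/s
For an in-line slider-crank, x = r cosθ + √(L² − r² sin²θ), so v = −rω sinθ·[1 + r cosθ/√(L² − r² sin²θ)].
With r = 0.0593 m, L = 0.1709 m, θ = 62.1°: √(L² − r² sin²θ) = 0.16267 m.
v = −0.0593·190.5·0.88377·[1 + 0.0593·0.46793/0.16267] = -11.685 m/s.
|v| = 11.685 m/s.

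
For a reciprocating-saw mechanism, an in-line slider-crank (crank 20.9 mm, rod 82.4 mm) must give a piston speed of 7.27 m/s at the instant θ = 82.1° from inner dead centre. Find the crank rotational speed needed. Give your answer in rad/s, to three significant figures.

For an in-line slider-crank, |v_piston| = rω|sinθ|·[1 + r cosθ/√(L² − r² sin²θ)].
With r = 0.0209 m, L = 0.0824 m, θ = 82.1°: the bracketed kinematic factor |dx/dθ| = 0.021447 m.
ω = v/|dx/dθ| = 7.27/0.021447 = 338.97 rad/s.

339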